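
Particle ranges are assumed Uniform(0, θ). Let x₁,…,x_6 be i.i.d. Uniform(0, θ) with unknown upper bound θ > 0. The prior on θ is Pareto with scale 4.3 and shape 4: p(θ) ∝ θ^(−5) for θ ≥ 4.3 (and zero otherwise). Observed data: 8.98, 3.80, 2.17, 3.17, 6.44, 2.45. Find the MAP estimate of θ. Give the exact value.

θ̂_MAP = 8.98

The Uniform(0, θ) likelihood is θ^(−n) for θ ≥ max(xᵢ), zero otherwise. Here max(xᵢ) = 8.98.
Posterior ∝ θ^(−5) · θ^(−6) = θ^(−11) on θ ≥ max(4.3, 8.98) = 8.98.
This density is strictly decreasing in θ, so the posterior mode lies at the lower boundary of the support.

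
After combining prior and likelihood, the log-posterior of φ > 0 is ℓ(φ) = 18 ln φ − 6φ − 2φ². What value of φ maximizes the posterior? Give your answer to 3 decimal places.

ℓ'(φ) = 18/φ − 6 − 4φ. Setting this to zero and multiplying by φ: 4φ² + 6φ − 18 = 0.
φ = (−6 + √(6² + 4·4·18)) / (2·4) = (−6 + √324) / 8 = (−6 + 18)/8 = 3/2.
ℓ''(φ) = −18/φ² − 4 < 0, confirming a maximum.

φ̂_MAP = 1.500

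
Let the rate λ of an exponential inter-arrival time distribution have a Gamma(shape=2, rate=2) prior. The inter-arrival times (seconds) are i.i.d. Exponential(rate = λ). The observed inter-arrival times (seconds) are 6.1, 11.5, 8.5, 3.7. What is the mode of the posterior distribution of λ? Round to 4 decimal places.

λ̂_MAP = 0.1572

The Exponential(rate=λ) likelihood is ∝ λ^n e^(−λΣtᵢ). Here n = 4 and Σtᵢ = 6.1 + 11.5 + 8.5 + 3.7 = 29.8.
Posterior ∝ λe^(−2λ) · λ^4e^(−29.8λ) = λ^5e^(−31.8λ), i.e. Gamma(6, 31.8).
Mode = (a−1)/b = 5/31.8 ≈ 0.1572.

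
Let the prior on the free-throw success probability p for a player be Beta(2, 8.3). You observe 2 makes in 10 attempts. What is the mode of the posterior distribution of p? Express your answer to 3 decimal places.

Prior: Beta(2, 8.3).
Data: 2 successes in 10 trials. The binomial likelihood contributes p^2(1−p)^8, so the posterior is Beta(2+2, 8.3+8) = Beta(4, 16.3).
For Beta(a, b) with a, b > 1 the mode is (a−1)/(a+b−2) = 3/18.3 ≈ 0.164.

p̂_MAP = 0.164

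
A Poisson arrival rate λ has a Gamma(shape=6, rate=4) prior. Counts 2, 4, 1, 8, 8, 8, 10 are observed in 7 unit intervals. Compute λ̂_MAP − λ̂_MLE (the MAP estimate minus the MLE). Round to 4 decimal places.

MAP − MLE = -1.6753

Σxᵢ = 41. Posterior is Gamma(47, 11); MAP = (47−1)/11 = 46/11 ≈ 4.18182.
MLE = x̄ = 41/7 ≈ 5.85714.
Difference = 46/11 − 41/7 = -129/77 ≈ -1.6753.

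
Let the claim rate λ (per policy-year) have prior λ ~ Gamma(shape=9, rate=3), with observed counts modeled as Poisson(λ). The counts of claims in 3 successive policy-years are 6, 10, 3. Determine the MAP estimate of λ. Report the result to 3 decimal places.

Σxᵢ = 6+10+3 = 19, with n = 3.
Posterior ∝ λ^8e^(−3λ) · λ^19e^(−3λ) = λ^27e^(−6λ), i.e. Gamma(shape=28, rate=6).
The mode of a Gamma(a, b) with a ≥ 1 (shape–rate) is (a−1)/b = 27/6 ≈ 4.500.

λ̂_MAP = 4.500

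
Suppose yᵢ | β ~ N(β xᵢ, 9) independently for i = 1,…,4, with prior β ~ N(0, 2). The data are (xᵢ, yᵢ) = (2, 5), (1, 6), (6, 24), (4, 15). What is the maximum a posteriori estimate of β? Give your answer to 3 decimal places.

log p(β | y) = −Σ(yᵢ − βxᵢ)²/(2·9) − β²/(2·2) + const.
Setting the derivative to zero: Σxᵢ(yᵢ − βxᵢ)/9 − β/2 = 0, so β = Σxᵢyᵢ / (Σxᵢ² + σ²/τ²).
Σxᵢyᵢ = 2·5 + 1·6 + 6·24 + 4·15 = 220; Σxᵢ² = 57; σ²/τ² = 4.5.
β̂_MAP = 220 / (57 + 4.5) = 220/61.5 ≈ 3.577.

β̂_MAP = 3.577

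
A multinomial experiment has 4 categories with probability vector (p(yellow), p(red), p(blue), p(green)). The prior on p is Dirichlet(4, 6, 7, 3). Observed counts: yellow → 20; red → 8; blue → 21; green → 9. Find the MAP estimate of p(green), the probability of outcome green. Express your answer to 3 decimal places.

MAP estimate of p(green) = 0.149

The posterior is Dirichlet(αᵢ + nᵢ) = Dirichlet(24, 14, 28, 12).
For a Dirichlet(a₁,…,a_K) with all aᵢ > 1, the mode has j-th component (aⱼ − 1)/(Σaᵢ − K).
Here Σaᵢ = 78 and K = 4, so p(green) = (12 − 1)/(78 − 4) = 11/74 ≈ 0.149.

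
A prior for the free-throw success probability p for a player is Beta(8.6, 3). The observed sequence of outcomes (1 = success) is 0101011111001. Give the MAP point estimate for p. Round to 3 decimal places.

p̂_MAP = 0.690

Prior: Beta(8.6, 3).
Data: 8 successes in 13 trials (from the sequence). The binomial likelihood contributes p^8(1−p)^5, so the posterior is Beta(8.6+8, 3+5) = Beta(16.6, 8).
For Beta(a, b) with a, b > 1 the mode is (a−1)/(a+b−2) = 15.6/22.6 ≈ 0.690.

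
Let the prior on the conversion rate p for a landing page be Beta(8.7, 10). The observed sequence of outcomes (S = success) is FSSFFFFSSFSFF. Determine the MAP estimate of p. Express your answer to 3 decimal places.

p̂_MAP = 0.428

Prior: Beta(8.7, 10).
Data: 5 successes in 13 trials (from the sequence). The binomial likelihood contributes p^5(1−p)^8, so the posterior is Beta(8.7+5, 10+8) = Beta(13.7, 18).
For Beta(a, b) with a, b > 1 the mode is (a−1)/(a+b−2) = 12.7/29.7 ≈ 0.428.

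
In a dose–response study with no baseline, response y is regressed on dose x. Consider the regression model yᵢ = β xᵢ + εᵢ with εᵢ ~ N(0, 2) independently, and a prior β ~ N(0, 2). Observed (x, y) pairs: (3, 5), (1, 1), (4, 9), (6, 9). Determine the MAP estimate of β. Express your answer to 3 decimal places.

β̂_MAP = 1.683

log p(β | y) = −Σ(yᵢ − βxᵢ)²/(2·2) − β²/(2·2) + const.
Setting the derivative to zero: Σxᵢ(yᵢ − βxᵢ)/2 − β/2 = 0, so β = Σxᵢyᵢ / (Σxᵢ² + σ²/τ²).
Σxᵢyᵢ = 3·5 + 1·1 + 4·9 + 6·9 = 106; Σxᵢ² = 62; σ²/τ² = 1.
β̂_MAP = 106 / (62 + 1) = 106/63 ≈ 1.683.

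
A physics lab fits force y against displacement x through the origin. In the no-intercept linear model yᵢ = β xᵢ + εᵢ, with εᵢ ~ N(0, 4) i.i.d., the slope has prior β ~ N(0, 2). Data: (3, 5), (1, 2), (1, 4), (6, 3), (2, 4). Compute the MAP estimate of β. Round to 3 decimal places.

log p(β | y) = −Σ(yᵢ − βxᵢ)²/(2·4) − β²/(2·2) + const.
Setting the derivative to zero: Σxᵢ(yᵢ − βxᵢ)/4 − β/2 = 0, so β = Σxᵢyᵢ / (Σxᵢ² + σ²/τ²).
Σxᵢyᵢ = 3·5 + 1·2 + 1·4 + 6·3 + 2·4 = 47; Σxᵢ² = 51; σ²/τ² = 2.
β̂_MAP = 47 / (51 + 2) = 47/53 ≈ 0.887.

β̂_MAP = 0.887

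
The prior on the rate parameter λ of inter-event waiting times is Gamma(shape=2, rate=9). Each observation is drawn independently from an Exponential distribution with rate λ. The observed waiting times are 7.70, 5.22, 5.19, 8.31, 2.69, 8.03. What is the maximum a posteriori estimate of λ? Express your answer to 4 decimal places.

The Exponential(rate=λ) likelihood is ∝ λ^n e^(−λΣtᵢ). Here n = 6 and Σtᵢ = 7.70 + 5.22 + 5.19 + 8.31 + 2.69 + 8.03 = 37.14.
Posterior ∝ λe^(−9λ) · λ^6e^(−37.14λ) = λ^7e^(−46.14λ), i.e. Gamma(8, 46.14).
Mode = (a−1)/b = 7/46.14 ≈ 0.1517.

λ̂_MAP = 0.1517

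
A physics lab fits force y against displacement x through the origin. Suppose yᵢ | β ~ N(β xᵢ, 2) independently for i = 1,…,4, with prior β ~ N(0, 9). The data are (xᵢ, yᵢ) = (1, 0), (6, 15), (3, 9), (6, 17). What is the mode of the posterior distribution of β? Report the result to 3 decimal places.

β̂_MAP = 2.664

log p(β | y) = −Σ(yᵢ − βxᵢ)²/(2·2) − β²/(2·9) + const.
Setting the derivative to zero: Σxᵢ(yᵢ − βxᵢ)/2 − β/9 = 0, so β = Σxᵢyᵢ / (Σxᵢ² + σ²/τ²).
Σxᵢyᵢ = 1·0 + 6·15 + 3·9 + 6·17 = 219; Σxᵢ² = 82; σ²/τ² = 2/9.
β̂_MAP = 219 / (82 + 2/9) = 219/(740/9) = 1971/740 ≈ 2.664.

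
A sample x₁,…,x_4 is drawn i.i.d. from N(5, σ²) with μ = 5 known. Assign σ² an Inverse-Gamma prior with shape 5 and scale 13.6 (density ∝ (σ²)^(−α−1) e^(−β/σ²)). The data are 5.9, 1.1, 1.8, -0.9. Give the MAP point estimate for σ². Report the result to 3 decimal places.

σ̂²_MAP = 5.517

Sum of squared deviations about the known mean: SS = (5.9−5)² + (1.1−5)² + (1.8−5)² + (-0.9−5)² = 61.07.
The Normal likelihood contributes (σ²)^(−n/2) exp(−SS/(2σ²)), so the posterior is Inverse-Gamma(α + n/2, β + SS/2) = Inverse-Gamma(7, 44.135).
The mode of Inverse-Gamma(a, b) is b/(a+1) = 44.135/8 ≈ 5.517.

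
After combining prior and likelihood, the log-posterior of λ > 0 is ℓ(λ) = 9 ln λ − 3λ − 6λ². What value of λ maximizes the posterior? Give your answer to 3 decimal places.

ℓ'(λ) = 9/λ − 3 − 12λ. Setting this to zero and multiplying by λ: 12λ² + 3λ − 9 = 0.
λ = (−3 + √(3² + 4·12·9)) / (2·12) = (−3 + √441) / 24 = (−3 + 21)/24 = 3/4.
ℓ''(λ) = −9/λ² − 12 < 0, confirming a maximum.

λ̂_MAP = 0.750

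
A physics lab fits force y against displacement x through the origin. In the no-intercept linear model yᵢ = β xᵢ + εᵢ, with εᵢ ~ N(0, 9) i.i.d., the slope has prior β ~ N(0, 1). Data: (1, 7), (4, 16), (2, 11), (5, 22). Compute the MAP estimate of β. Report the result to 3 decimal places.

β̂_MAP = 3.691

log p(β | y) = −Σ(yᵢ − βxᵢ)²/(2·9) − β²/(2·1) + const.
Setting the derivative to zero: Σxᵢ(yᵢ − βxᵢ)/9 − β/1 = 0, so β = Σxᵢyᵢ / (Σxᵢ² + σ²/τ²).
Σxᵢyᵢ = 1·7 + 4·16 + 2·11 + 5·22 = 203; Σxᵢ² = 46; σ²/τ² = 9.
β̂_MAP = 203 / (46 + 9) = 203/55 ≈ 3.691.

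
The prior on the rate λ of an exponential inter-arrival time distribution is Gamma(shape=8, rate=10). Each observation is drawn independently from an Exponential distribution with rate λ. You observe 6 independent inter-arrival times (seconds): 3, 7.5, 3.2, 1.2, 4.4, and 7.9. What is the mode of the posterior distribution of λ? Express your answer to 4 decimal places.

The Exponential(rate=λ) likelihood is ∝ λ^n e^(−λΣtᵢ). Here n = 6 and Σtᵢ = 3 + 7.5 + 3.2 + 1.2 + 4.4 + 7.9 = 27.2.
Posterior ∝ λ^7e^(−10λ) · λ^6e^(−27.2λ) = λ^13e^(−37.2λ), i.e. Gamma(14, 37.2).
Mode = (a−1)/b = 13/37.2 ≈ 0.3495.

λ̂_MAP = 0.3495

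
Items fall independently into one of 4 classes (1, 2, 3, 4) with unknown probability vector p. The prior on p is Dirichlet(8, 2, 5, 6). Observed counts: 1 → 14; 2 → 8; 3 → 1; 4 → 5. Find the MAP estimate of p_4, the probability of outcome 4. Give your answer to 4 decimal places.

The posterior is Dirichlet(αᵢ + nᵢ) = Dirichlet(22, 10, 6, 11).
For a Dirichlet(a₁,…,a_K) with all aᵢ > 1, the mode has j-th component (aⱼ − 1)/(Σaᵢ − K).
Here Σaᵢ = 49 and K = 4, so p_4 = (11 − 1)/(49 − 4) = 10/45 ≈ 0.2222.

MAP estimate: 0.2222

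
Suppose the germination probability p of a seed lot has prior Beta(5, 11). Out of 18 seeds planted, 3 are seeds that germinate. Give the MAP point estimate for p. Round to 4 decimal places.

Prior: Beta(5, 11).
Data: 3 successes in 18 trials. The binomial likelihood contributes p^3(1−p)^15, so the posterior is Beta(5+3, 11+15) = Beta(8, 26).
For Beta(a, b) with a, b > 1 the mode is (a−1)/(a+b−2) = 7/32 ≈ 0.2188.

p̂_MAP = 0.2188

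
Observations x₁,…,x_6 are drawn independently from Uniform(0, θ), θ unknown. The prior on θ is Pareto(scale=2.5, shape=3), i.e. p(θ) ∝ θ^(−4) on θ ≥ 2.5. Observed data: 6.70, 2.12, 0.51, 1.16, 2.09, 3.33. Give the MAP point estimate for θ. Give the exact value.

The Uniform(0, θ) likelihood is θ^(−n) for θ ≥ max(xᵢ), zero otherwise. Here max(xᵢ) = 6.70.
Posterior ∝ θ^(−4) · θ^(−6) = θ^(−10) on θ ≥ max(2.5, 6.70) = 6.70.
This density is strictly decreasing in θ, so the posterior mode lies at the lower boundary of the support.

θ̂_MAP = 6.70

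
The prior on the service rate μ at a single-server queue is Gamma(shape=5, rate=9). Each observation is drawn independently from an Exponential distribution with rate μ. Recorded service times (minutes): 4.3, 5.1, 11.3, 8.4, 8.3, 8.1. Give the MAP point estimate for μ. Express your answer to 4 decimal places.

μ̂_MAP = 0.1835

The Exponential(rate=μ) likelihood is ∝ μ^n e^(−μΣtᵢ). Here n = 6 and Σtᵢ = 4.3 + 5.1 + 11.3 + 8.4 + 8.3 + 8.1 = 45.5.
Posterior ∝ μ^4e^(−9μ) · μ^6e^(−45.5μ) = μ^10e^(−54.5μ), i.e. Gamma(11, 54.5).
Mode = (a−1)/b = 10/54.5 ≈ 0.1835.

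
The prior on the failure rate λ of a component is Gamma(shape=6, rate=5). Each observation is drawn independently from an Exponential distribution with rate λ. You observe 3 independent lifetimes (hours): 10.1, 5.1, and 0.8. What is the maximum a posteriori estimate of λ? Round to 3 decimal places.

The Exponential(rate=λ) likelihood is ∝ λ^n e^(−λΣtᵢ). Here n = 3 and Σtᵢ = 10.1 + 5.1 + 0.8 = 16.
Posterior ∝ λ^5e^(−5λ) · λ^3e^(−16λ) = λ^8e^(−21λ), i.e. Gamma(9, 21).
Mode = (a−1)/b = 8/21 ≈ 0.381.

λ̂_MAP = 0.381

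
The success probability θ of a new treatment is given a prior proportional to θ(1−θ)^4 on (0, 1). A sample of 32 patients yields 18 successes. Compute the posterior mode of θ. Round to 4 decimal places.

The prior density ∝ θ(1−θ)^4 is the kernel of Beta(2, 5).
Data: 18 successes in 32 trials. The binomial likelihood contributes θ^18(1−θ)^14, so the posterior is Beta(2+18, 5+14) = Beta(20, 19).
For Beta(a, b) with a, b > 1 the mode is (a−1)/(a+b−2) = 19/37 ≈ 0.5135.

θ̂_MAP = 0.5135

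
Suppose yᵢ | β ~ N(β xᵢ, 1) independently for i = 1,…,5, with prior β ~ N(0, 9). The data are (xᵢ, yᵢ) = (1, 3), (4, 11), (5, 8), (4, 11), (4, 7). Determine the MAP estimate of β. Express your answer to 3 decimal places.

log p(β | y) = −Σ(yᵢ − βxᵢ)²/(2·1) − β²/(2·9) + const.
Setting the derivative to zero: Σxᵢ(yᵢ − βxᵢ)/1 − β/9 = 0, so β = Σxᵢyᵢ / (Σxᵢ² + σ²/τ²).
Σxᵢyᵢ = 1·3 + 4·11 + 5·8 + 4·11 + 4·7 = 159; Σxᵢ² = 74; σ²/τ² = 1/9.
β̂_MAP = 159 / (74 + 1/9) = 159/(667/9) = 1431/667 ≈ 2.145.

β̂_MAP = 2.145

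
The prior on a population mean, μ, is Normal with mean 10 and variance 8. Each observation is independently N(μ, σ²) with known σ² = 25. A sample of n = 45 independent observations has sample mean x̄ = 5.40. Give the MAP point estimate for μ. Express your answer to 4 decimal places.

n = 45, x̄ = 5.40.
For a Normal prior and Normal likelihood with known variance, the posterior is Normal; its mode equals its mean, the precision-weighted average.
Prior precision 1/σ₀² = 1/8 = 0.125; data precision n/σ² = 45/25 = 1.8.
μ̂ = (0.125·10 + 1.8·5.4) / (0.125 + 1.8) = 10.97/1.925 = 2194/385 ≈ 5.6987.

μ̂_MAP = 5.6987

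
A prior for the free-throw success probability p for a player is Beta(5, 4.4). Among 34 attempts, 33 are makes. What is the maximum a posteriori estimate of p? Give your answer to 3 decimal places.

p̂_MAP = 0.894

Prior: Beta(5, 4.4).
Data: 33 successes in 34 trials. The binomial likelihood contributes p^33(1−p)^1, so the posterior is Beta(5+33, 4.4+1) = Beta(38, 5.4).
For Beta(a, b) with a, b > 1 the mode is (a−1)/(a+b−2) = 37/41.4 ≈ 0.894.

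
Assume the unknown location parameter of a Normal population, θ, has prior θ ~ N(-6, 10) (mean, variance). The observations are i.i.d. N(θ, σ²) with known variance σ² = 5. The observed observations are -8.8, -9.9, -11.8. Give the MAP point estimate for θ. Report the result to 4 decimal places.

n = 3; x̄ = ((-8.8) + (-9.9) + (-11.8))/3 = -30.5/3 = -61/6 ≈ -10.1667.
For a Normal prior and Normal likelihood with known variance, the posterior is Normal; its mode equals its mean, the precision-weighted average.
Prior precision 1/σ₀² = 1/10 = 0.1; data precision n/σ² = 3/5 = 0.6.
θ̂ = (0.1·(-6) + 0.6·(-61/6)) / (0.1 + 0.6) = (-6.7)/0.7 = -67/7 ≈ -9.5714.

θ̂_MAP = -9.5714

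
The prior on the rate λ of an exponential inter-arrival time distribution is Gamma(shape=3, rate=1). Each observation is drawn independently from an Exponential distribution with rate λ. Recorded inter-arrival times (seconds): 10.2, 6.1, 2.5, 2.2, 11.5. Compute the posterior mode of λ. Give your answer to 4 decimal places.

The Exponential(rate=λ) likelihood is ∝ λ^n e^(−λΣtᵢ). Here n = 5 and Σtᵢ = 10.2 + 6.1 + 2.5 + 2.2 + 11.5 = 32.5.
Posterior ∝ λ^2e^(−1λ) · λ^5e^(−32.5λ) = λ^7e^(−33.5λ), i.e. Gamma(8, 33.5).
Mode = (a−1)/b = 7/33.5 ≈ 0.2090.

λ̂_MAP = 0.2090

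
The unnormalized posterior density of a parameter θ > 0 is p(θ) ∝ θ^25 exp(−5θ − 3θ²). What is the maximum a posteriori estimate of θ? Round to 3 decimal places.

θ̂_MAP = 1.667

ℓ'(θ) = 25/θ − 5 − 6θ. Setting this to zero and multiplying by θ: 6θ² + 5θ − 25 = 0.
θ = (−5 + √(5² + 4·6·25)) / (2·6) = (−5 + √625) / 12 = (−5 + 25)/12 = 5/3.
ℓ''(θ) = −25/θ² − 6 < 0, confirming a maximum.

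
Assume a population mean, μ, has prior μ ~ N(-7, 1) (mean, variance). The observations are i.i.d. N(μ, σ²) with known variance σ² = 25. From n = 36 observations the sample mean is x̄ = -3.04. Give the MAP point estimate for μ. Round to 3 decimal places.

n = 36, x̄ = -3.04.
For a Normal prior and Normal likelihood with known variance, the posterior is Normal; its mode equals its mean, the precision-weighted average.
Prior precision 1/σ₀² = 1/1 = 1; data precision n/σ² = 36/25 = 1.44.
μ̂ = (1·(-7) + 1.44·(-3.04)) / (1 + 1.44) = (-11.3776)/2.44 = -7111/1525 ≈ -4.663.

μ̂_MAP = -4.663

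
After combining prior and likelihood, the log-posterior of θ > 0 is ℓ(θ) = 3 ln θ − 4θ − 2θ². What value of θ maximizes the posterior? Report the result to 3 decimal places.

ℓ'(θ) = 3/θ − 4 − 4θ. Setting this to zero and multiplying by θ: 4θ² + 4θ − 3 = 0.
θ = (−4 + √(4² + 4·4·3)) / (2·4) = (−4 + √64) / 8 = (−4 + 8)/8 = 1/2.
ℓ''(θ) = −3/θ² − 4 < 0, confirming a maximum.

θ̂_MAP = 0.500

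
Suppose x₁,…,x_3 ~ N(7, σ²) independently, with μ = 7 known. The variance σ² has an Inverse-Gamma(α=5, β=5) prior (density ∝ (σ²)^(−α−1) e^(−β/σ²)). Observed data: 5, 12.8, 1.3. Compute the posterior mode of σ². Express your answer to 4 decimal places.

σ̂²_MAP = 5.3420

Sum of squared deviations about the known mean: SS = (5−7)² + (12.8−7)² + (1.3−7)² = 70.13.
The Normal likelihood contributes (σ²)^(−n/2) exp(−SS/(2σ²)), so the posterior is Inverse-Gamma(α + n/2, β + SS/2) = Inverse-Gamma(6.5, 40.065).
The mode of Inverse-Gamma(a, b) is b/(a+1) = 40.065/7.5 ≈ 5.3420.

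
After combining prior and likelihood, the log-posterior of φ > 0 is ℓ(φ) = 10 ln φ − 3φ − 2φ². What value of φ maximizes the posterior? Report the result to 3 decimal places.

ℓ'(φ) = 10/φ − 3 − 4φ. Setting this to zero and multiplying by φ: 4φ² + 3φ − 10 = 0.
φ = (−3 + √(3² + 4·4·10)) / (2·4) = (−3 + √169) / 8 = (−3 + 13)/8 = 5/4.
ℓ''(φ) = −10/φ² − 4 < 0, confirming a maximum.

φ̂_MAP = 1.250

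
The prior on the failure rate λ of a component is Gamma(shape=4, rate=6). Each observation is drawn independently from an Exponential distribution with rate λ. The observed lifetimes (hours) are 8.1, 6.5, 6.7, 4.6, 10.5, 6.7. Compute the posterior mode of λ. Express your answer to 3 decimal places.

The Exponential(rate=λ) likelihood is ∝ λ^n e^(−λΣtᵢ). Here n = 6 and Σtᵢ = 8.1 + 6.5 + 6.7 + 4.6 + 10.5 + 6.7 = 43.1.
Posterior ∝ λ^3e^(−6λ) · λ^6e^(−43.1λ) = λ^9e^(−49.1λ), i.e. Gamma(10, 49.1).
Mode = (a−1)/b = 9/49.1 ≈ 0.183.

λ̂_MAP = 0.183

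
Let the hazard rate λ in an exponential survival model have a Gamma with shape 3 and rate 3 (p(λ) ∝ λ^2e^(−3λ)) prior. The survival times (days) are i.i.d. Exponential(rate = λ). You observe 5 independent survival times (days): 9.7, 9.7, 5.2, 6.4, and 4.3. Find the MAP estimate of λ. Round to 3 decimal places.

The Exponential(rate=λ) likelihood is ∝ λ^n e^(−λΣtᵢ). Here n = 5 and Σtᵢ = 9.7 + 9.7 + 5.2 + 6.4 + 4.3 = 35.3.
Posterior ∝ λ^2e^(−3λ) · λ^5e^(−35.3λ) = λ^7e^(−38.3λ), i.e. Gamma(8, 38.3).
Mode = (a−1)/b = 7/38.3 ≈ 0.183.

λ̂_MAP = 0.183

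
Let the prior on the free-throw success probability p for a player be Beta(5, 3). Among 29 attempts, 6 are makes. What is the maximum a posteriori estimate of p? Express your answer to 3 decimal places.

Prior: Beta(5, 3).
Data: 6 successes in 29 trials. The binomial likelihood contributes p^6(1−p)^23, so the posterior is Beta(5+6, 3+23) = Beta(11, 26).
For Beta(a, b) with a, b > 1 the mode is (a−1)/(a+b−2) = 10/35 ≈ 0.286.

p̂_MAP = 0.286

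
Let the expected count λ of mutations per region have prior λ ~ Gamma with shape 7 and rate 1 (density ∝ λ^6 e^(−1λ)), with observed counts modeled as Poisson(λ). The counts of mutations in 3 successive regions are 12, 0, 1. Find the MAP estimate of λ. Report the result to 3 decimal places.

λ̂_MAP = 4.750

Σxᵢ = 12+0+1 = 13, with n = 3.
Posterior ∝ λ^6e^(−1λ) · λ^13e^(−3λ) = λ^19e^(−4λ), i.e. Gamma(shape=20, rate=4).
The mode of a Gamma(a, b) with a ≥ 1 (shape–rate) is (a−1)/b = 19/4 ≈ 4.750.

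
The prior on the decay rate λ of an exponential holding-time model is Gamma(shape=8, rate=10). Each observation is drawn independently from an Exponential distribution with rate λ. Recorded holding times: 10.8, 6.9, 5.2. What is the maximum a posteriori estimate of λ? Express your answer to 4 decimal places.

The Exponential(rate=λ) likelihood is ∝ λ^n e^(−λΣtᵢ). Here n = 3 and Σtᵢ = 10.8 + 6.9 + 5.2 = 22.9.
Posterior ∝ λ^7e^(−10λ) · λ^3e^(−22.9λ) = λ^10e^(−32.9λ), i.e. Gamma(11, 32.9).
Mode = (a−1)/b = 10/32.9 ≈ 0.3040.

λ̂_MAP = 0.3040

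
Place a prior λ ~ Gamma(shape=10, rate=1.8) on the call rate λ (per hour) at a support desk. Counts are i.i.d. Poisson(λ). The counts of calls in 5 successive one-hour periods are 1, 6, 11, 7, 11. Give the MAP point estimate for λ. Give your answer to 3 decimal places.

Σxᵢ = 1+6+11+7+11 = 36, with n = 5.
Posterior ∝ λ^9e^(−1.8λ) · λ^36e^(−5λ) = λ^45e^(−6.8λ), i.e. Gamma(shape=46, rate=6.8).
The mode of a Gamma(a, b) with a ≥ 1 (shape–rate) is (a−1)/b = 45/6.8 ≈ 6.618.

λ̂_MAP = 6.618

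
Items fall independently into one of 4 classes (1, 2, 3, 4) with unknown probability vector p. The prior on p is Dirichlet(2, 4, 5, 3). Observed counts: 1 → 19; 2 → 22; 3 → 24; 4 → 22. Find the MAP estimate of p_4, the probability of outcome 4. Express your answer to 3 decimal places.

MAP estimate: 0.247

The posterior is Dirichlet(αᵢ + nᵢ) = Dirichlet(21, 26, 29, 25).
For a Dirichlet(a₁,…,a_K) with all aᵢ > 1, the mode has j-th component (aⱼ − 1)/(Σaᵢ − K).
Here Σaᵢ = 101 and K = 4, so p_4 = (25 − 1)/(101 − 4) = 24/97 ≈ 0.247.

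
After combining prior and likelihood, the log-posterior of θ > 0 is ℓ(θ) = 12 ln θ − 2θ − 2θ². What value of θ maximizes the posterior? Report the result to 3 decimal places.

ℓ'(θ) = 12/θ − 2 − 4θ. Setting this to zero and multiplying by θ: 4θ² + 2θ − 12 = 0.
θ = (−2 + √(2² + 4·4·12)) / (2·4) = (−2 + √196) / 8 = (−2 + 14)/8 = 3/2.
ℓ''(θ) = −12/θ² − 4 < 0, confirming a maximum.

θ̂_MAP = 1.500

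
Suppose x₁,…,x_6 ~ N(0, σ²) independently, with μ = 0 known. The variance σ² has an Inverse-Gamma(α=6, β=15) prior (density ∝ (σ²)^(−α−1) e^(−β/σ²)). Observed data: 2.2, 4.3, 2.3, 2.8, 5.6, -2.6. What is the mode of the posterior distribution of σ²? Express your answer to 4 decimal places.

σ̂²_MAP = 5.2290

Sum of squared deviations about the known mean: SS = (2.2−0)² + (4.3−0)² + (2.3−0)² + (2.8−0)² + (5.6−0)² + (-2.6−0)² = 74.58.
The Normal likelihood contributes (σ²)^(−n/2) exp(−SS/(2σ²)), so the posterior is Inverse-Gamma(α + n/2, β + SS/2) = Inverse-Gamma(9, 52.29).
The mode of Inverse-Gamma(a, b) is b/(a+1) = 52.29/10 ≈ 5.2290.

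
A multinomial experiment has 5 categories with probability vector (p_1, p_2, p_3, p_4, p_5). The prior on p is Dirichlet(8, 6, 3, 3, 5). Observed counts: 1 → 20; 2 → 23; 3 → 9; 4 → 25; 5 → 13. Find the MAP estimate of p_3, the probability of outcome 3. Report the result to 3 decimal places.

MAP estimate: 0.100

The posterior is Dirichlet(αᵢ + nᵢ) = Dirichlet(28, 29, 12, 28, 18).
For a Dirichlet(a₁,…,a_K) with all aᵢ > 1, the mode has j-th component (aⱼ − 1)/(Σaᵢ − K).
Here Σaᵢ = 115 and K = 5, so p_3 = (12 − 1)/(115 − 5) = 11/110 ≈ 0.100.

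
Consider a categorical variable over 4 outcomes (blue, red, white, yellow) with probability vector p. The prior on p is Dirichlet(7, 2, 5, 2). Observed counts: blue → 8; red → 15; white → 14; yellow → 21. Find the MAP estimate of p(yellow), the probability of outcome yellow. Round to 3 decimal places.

MAP estimate of p(yellow) = 0.314

The posterior is Dirichlet(αᵢ + nᵢ) = Dirichlet(15, 17, 19, 23).
For a Dirichlet(a₁,…,a_K) with all aᵢ > 1, the mode has j-th component (aⱼ − 1)/(Σaᵢ − K).
Here Σaᵢ = 74 and K = 4, so p(yellow) = (23 − 1)/(74 − 4) = 22/70 ≈ 0.314.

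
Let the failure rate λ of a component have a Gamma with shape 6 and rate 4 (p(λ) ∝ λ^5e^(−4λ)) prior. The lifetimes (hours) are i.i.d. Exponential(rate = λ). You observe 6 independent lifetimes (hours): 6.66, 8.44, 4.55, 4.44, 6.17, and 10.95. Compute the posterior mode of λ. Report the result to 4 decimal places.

λ̂_MAP = 0.2433

The Exponential(rate=λ) likelihood is ∝ λ^n e^(−λΣtᵢ). Here n = 6 and Σtᵢ = 6.66 + 8.44 + 4.55 + 4.44 + 6.17 + 10.95 = 41.21.
Posterior ∝ λ^5e^(−4λ) · λ^6e^(−41.21λ) = λ^11e^(−45.21λ), i.e. Gamma(12, 45.21).
Mode = (a−1)/b = 11/45.21 ≈ 0.2433.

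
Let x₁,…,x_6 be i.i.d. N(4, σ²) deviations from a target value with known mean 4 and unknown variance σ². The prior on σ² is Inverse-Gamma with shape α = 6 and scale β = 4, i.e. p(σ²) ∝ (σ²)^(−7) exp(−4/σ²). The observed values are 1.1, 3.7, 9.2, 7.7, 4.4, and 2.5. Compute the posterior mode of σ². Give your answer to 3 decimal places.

σ̂²_MAP = 2.982

Sum of squared deviations about the known mean: SS = (1.1−4)² + (3.7−4)² + (9.2−4)² + (7.7−4)² + (4.4−4)² + (2.5−4)² = 51.64.
The Normal likelihood contributes (σ²)^(−n/2) exp(−SS/(2σ²)), so the posterior is Inverse-Gamma(α + n/2, β + SS/2) = Inverse-Gamma(9, 29.82).
The mode of Inverse-Gamma(a, b) is b/(a+1) = 29.82/10 ≈ 2.982.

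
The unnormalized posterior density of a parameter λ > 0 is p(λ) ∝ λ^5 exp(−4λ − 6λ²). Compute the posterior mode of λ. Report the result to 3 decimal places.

λ̂_MAP = 0.500

ℓ'(λ) = 5/λ − 4 − 12λ. Setting this to zero and multiplying by λ: 12λ² + 4λ − 5 = 0.
λ = (−4 + √(4² + 4·12·5)) / (2·12) = (−4 + √256) / 24 = (−4 + 16)/24 = 1/2.
ℓ''(λ) = −5/λ² − 12 < 0, confirming a maximum.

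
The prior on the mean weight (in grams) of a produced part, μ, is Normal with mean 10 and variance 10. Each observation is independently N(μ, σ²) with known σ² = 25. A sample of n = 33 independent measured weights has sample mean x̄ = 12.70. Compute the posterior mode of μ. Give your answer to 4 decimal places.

n = 33, x̄ = 12.70.
For a Normal prior and Normal likelihood with known variance, the posterior is Normal; its mode equals its mean, the precision-weighted average.
Prior precision 1/σ₀² = 1/10 = 0.1; data precision n/σ² = 33/25 = 1.32.
μ̂ = (0.1·10 + 1.32·12.7) / (0.1 + 1.32) = 17.764/1.42 = 4441/355 ≈ 12.5099.

μ̂_MAP = 12.5099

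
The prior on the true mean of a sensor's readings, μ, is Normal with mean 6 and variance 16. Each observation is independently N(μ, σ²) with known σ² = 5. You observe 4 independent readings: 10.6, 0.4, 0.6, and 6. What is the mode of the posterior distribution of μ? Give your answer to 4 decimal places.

n = 4; x̄ = (10.6 + 0.4 + 0.6 + 6)/4 = 17.6/4 = 4.4.
For a Normal prior and Normal likelihood with known variance, the posterior is Normal; its mode equals its mean, the precision-weighted average.
Prior precision 1/σ₀² = 1/16 = 0.0625; data precision n/σ² = 4/5 = 0.8.
μ̂ = (0.0625·6 + 0.8·4.4) / (0.0625 + 0.8) = 3.895/0.8625 = 1558/345 ≈ 4.5159.

μ̂_MAP = 4.5159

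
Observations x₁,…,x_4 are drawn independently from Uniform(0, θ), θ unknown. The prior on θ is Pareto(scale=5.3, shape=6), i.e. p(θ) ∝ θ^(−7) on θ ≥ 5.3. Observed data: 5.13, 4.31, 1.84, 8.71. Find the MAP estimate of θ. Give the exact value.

The Uniform(0, θ) likelihood is θ^(−n) for θ ≥ max(xᵢ), zero otherwise. Here max(xᵢ) = 8.71.
Posterior ∝ θ^(−7) · θ^(−4) = θ^(−11) on θ ≥ max(5.3, 8.71) = 8.71.
This density is strictly decreasing in θ, so the posterior mode lies at the lower boundary of the support.

θ̂_MAP = 8.71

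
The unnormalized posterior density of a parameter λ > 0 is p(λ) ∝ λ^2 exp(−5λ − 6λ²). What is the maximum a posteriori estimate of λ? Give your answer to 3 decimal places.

ℓ'(λ) = 2/λ − 5 − 12λ. Setting this to zero and multiplying by λ: 12λ² + 5λ − 2 = 0.
λ = (−5 + √(5² + 4·12·2)) / (2·12) = (−5 + √121) / 24 = (−5 + 11)/24 = 1/4.
ℓ''(λ) = −2/λ² − 12 < 0, confirming a maximum.

λ̂_MAP = 0.250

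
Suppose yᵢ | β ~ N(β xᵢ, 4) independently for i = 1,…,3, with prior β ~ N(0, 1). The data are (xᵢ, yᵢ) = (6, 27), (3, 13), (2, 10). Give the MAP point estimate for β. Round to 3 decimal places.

β̂_MAP = 4.170

log p(β | y) = −Σ(yᵢ − βxᵢ)²/(2·4) − β²/(2·1) + const.
Setting the derivative to zero: Σxᵢ(yᵢ − βxᵢ)/4 − β/1 = 0, so β = Σxᵢyᵢ / (Σxᵢ² + σ²/τ²).
Σxᵢyᵢ = 6·27 + 3·13 + 2·10 = 221; Σxᵢ² = 49; σ²/τ² = 4.
β̂_MAP = 221 / (49 + 4) = 221/53 ≈ 4.170.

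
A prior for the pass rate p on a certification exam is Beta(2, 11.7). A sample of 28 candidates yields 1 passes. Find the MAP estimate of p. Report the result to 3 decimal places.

p̂_MAP = 0.050

Prior: Beta(2, 11.7).
Data: 1 success in 28 trials. The binomial likelihood contributes p(1−p)^27, so the posterior is Beta(2+1, 11.7+27) = Beta(3, 38.7).
For Beta(a, b) with a, b > 1 the mode is (a−1)/(a+b−2) = 2/39.7 ≈ 0.050.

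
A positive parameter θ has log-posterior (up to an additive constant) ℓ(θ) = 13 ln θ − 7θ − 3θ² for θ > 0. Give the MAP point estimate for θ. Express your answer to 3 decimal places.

ℓ'(θ) = 13/θ − 7 − 6θ. Setting this to zero and multiplying by θ: 6θ² + 7θ − 13 = 0.
θ = (−7 + √(7² + 4·6·13)) / (2·6) = (−7 + √361) / 12 = (−7 + 19)/12 = 1.
ℓ''(θ) = −13/θ² − 6 < 0, confirming a maximum.

θ̂_MAP = 1.000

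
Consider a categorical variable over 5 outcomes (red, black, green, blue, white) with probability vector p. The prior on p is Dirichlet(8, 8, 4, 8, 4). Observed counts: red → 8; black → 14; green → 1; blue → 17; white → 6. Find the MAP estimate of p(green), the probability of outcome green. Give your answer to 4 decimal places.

The posterior is Dirichlet(αᵢ + nᵢ) = Dirichlet(16, 22, 5, 25, 10).
For a Dirichlet(a₁,…,a_K) with all aᵢ > 1, the mode has j-th component (aⱼ − 1)/(Σaᵢ − K).
Here Σaᵢ = 78 and K = 5, so p(green) = (5 − 1)/(78 − 5) = 4/73 ≈ 0.0548.

MAP estimate of p(green) = 0.0548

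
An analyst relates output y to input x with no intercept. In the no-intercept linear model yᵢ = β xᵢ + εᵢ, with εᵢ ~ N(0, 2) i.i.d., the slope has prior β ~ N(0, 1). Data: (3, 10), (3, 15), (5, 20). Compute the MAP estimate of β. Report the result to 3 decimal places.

β̂_MAP = 3.889

log p(β | y) = −Σ(yᵢ − βxᵢ)²/(2·2) − β²/(2·1) + const.
Setting the derivative to zero: Σxᵢ(yᵢ − βxᵢ)/2 − β/1 = 0, so β = Σxᵢyᵢ / (Σxᵢ² + σ²/τ²).
Σxᵢyᵢ = 3·10 + 3·15 + 5·20 = 175; Σxᵢ² = 43; σ²/τ² = 2.
β̂_MAP = 175 / (43 + 2) = 175/45 ≈ 3.889.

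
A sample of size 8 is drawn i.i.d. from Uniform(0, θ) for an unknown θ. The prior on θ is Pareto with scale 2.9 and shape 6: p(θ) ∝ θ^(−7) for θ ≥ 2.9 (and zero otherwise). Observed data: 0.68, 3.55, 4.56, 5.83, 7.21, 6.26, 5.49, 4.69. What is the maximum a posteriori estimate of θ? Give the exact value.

θ̂_MAP = 7.21

The Uniform(0, θ) likelihood is θ^(−n) for θ ≥ max(xᵢ), zero otherwise. Here max(xᵢ) = 7.21.
Posterior ∝ θ^(−7) · θ^(−8) = θ^(−15) on θ ≥ max(2.9, 7.21) = 7.21.
This density is strictly decreasing in θ, so the posterior mode lies at the lower boundary of the support.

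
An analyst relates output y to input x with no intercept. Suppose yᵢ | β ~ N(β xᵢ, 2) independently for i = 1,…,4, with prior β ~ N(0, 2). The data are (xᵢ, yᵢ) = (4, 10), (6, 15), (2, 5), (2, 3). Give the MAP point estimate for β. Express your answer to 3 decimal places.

β̂_MAP = 2.393

log p(β | y) = −Σ(yᵢ − βxᵢ)²/(2·2) − β²/(2·2) + const.
Setting the derivative to zero: Σxᵢ(yᵢ − βxᵢ)/2 − β/2 = 0, so β = Σxᵢyᵢ / (Σxᵢ² + σ²/τ²).
Σxᵢyᵢ = 4·10 + 6·15 + 2·5 + 2·3 = 146; Σxᵢ² = 60; σ²/τ² = 1.
β̂_MAP = 146 / (60 + 1) = 146/61 ≈ 2.393.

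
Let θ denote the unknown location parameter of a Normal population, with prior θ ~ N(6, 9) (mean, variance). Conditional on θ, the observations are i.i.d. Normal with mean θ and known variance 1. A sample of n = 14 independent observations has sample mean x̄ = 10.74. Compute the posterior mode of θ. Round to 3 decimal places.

θ̂_MAP = 10.703

n = 14, x̄ = 10.74.
For a Normal prior and Normal likelihood with known variance, the posterior is Normal; its mode equals its mean, the precision-weighted average.
Prior precision 1/σ₀² = 1/9; data precision n/σ² = 14/1 = 14.
θ̂ = ((1/9)·6 + 14·10.74) / (1/9 + 14) = (11327/75)/(127/9) = 33981/3175 ≈ 10.703.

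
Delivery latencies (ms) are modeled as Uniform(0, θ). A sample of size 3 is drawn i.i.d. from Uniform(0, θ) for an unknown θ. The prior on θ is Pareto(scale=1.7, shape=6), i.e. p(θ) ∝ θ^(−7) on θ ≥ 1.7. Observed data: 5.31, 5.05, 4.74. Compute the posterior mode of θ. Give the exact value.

The Uniform(0, θ) likelihood is θ^(−n) for θ ≥ max(xᵢ), zero otherwise. Here max(xᵢ) = 5.31.
Posterior ∝ θ^(−7) · θ^(−3) = θ^(−10) on θ ≥ max(1.7, 5.31) = 5.31.
This density is strictly decreasing in θ, so the posterior mode lies at the lower boundary of the support.

θ̂_MAP = 5.31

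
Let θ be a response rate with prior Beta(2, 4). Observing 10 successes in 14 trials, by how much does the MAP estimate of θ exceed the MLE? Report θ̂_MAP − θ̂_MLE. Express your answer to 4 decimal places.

MAP − MLE = -0.1032

Posterior is Beta(12, 8); MAP = (12−1)/(20−2) = 11/18 ≈ 0.61111.
MLE ignores the prior: θ̂_MLE = k/n = 10/14 ≈ 0.71429.
Difference = 11/18 − 10/14 = -13/126 ≈ -0.1032.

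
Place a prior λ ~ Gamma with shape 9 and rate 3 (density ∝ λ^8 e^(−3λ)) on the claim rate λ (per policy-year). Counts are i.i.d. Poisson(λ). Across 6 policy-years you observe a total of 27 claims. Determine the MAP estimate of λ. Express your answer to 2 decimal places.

λ̂_MAP = 3.89

Σxᵢ = 27, n = 6.
Posterior ∝ λ^8e^(−3λ) · λ^27e^(−6λ) = λ^35e^(−9λ), i.e. Gamma(shape=36, rate=9).
The mode of a Gamma(a, b) with a ≥ 1 (shape–rate) is (a−1)/b = 35/9 ≈ 3.89.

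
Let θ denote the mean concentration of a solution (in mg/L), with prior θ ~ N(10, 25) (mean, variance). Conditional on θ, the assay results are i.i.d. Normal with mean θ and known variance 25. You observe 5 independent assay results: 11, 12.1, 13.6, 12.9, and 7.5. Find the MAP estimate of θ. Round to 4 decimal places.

n = 5; x̄ = (11 + 12.1 + 13.6 + 12.9 + 7.5)/5 = 57.1/5 = 11.42.
For a Normal prior and Normal likelihood with known variance, the posterior is Normal; its mode equals its mean, the precision-weighted average.
Prior precision 1/σ₀² = 1/25 = 0.04; data precision n/σ² = 5/25 = 0.2.
θ̂ = (0.04·10 + 0.2·11.42) / (0.04 + 0.2) = 2.684/0.24 = 671/60 ≈ 11.1833.

θ̂_MAP = 11.1833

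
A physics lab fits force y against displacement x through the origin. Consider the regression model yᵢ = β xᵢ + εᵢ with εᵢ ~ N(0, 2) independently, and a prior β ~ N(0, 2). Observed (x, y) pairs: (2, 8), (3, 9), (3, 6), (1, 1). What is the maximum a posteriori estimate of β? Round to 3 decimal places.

β̂_MAP = 2.583

log p(β | y) = −Σ(yᵢ − βxᵢ)²/(2·2) − β²/(2·2) + const.
Setting the derivative to zero: Σxᵢ(yᵢ − βxᵢ)/2 − β/2 = 0, so β = Σxᵢyᵢ / (Σxᵢ² + σ²/τ²).
Σxᵢyᵢ = 2·8 + 3·9 + 3·6 + 1·1 = 62; Σxᵢ² = 23; σ²/τ² = 1.
β̂_MAP = 62 / (23 + 1) = 62/24 ≈ 2.583.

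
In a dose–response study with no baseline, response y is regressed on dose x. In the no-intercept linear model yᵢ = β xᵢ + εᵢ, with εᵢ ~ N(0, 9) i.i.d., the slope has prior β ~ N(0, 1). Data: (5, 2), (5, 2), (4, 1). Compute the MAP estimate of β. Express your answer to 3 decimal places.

β̂_MAP = 0.320

log p(β | y) = −Σ(yᵢ − βxᵢ)²/(2·9) − β²/(2·1) + const.
Setting the derivative to zero: Σxᵢ(yᵢ − βxᵢ)/9 − β/1 = 0, so β = Σxᵢyᵢ / (Σxᵢ² + σ²/τ²).
Σxᵢyᵢ = 5·2 + 5·2 + 4·1 = 24; Σxᵢ² = 66; σ²/τ² = 9.
β̂_MAP = 24 / (66 + 9) = 24/75 ≈ 0.320.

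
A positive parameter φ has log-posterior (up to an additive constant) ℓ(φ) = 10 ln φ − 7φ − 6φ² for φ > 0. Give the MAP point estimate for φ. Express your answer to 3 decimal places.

ℓ'(φ) = 10/φ − 7 − 12φ. Setting this to zero and multiplying by φ: 12φ² + 7φ − 10 = 0.
φ = (−7 + √(7² + 4·12·10)) / (2·12) = (−7 + √529) / 24 = (−7 + 23)/24 = 2/3.
ℓ''(φ) = −10/φ² − 12 < 0, confirming a maximum.

φ̂_MAP = 0.667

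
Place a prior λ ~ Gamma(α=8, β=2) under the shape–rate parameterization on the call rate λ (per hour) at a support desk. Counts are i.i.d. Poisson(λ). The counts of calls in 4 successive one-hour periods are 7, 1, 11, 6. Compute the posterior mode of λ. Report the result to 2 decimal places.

λ̂_MAP = 5.33

Σxᵢ = 7+1+11+6 = 25, with n = 4.
Posterior ∝ λ^7e^(−2λ) · λ^25e^(−4λ) = λ^32e^(−6λ), i.e. Gamma(shape=33, rate=6).
The mode of a Gamma(a, b) with a ≥ 1 (shape–rate) is (a−1)/b = 32/6 ≈ 5.33.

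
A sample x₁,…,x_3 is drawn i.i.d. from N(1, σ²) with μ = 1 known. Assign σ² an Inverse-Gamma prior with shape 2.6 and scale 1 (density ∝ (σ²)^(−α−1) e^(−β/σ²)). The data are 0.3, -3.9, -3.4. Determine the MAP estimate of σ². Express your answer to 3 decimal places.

Sum of squared deviations about the known mean: SS = (0.3−1)² + (-3.9−1)² + (-3.4−1)² = 43.86.
The Normal likelihood contributes (σ²)^(−n/2) exp(−SS/(2σ²)), so the posterior is Inverse-Gamma(α + n/2, β + SS/2) = Inverse-Gamma(4.1, 22.93).
The mode of Inverse-Gamma(a, b) is b/(a+1) = 22.93/5.1 ≈ 4.496.

σ̂²_MAP = 4.496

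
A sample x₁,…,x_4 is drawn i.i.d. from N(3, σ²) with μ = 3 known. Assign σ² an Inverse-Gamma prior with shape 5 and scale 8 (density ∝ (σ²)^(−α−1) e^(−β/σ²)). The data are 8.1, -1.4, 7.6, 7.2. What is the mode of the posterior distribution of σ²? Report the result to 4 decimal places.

Sum of squared deviations about the known mean: SS = (8.1−3)² + (-1.4−3)² + (7.6−3)² + (7.2−3)² = 84.17.
The Normal likelihood contributes (σ²)^(−n/2) exp(−SS/(2σ²)), so the posterior is Inverse-Gamma(α + n/2, β + SS/2) = Inverse-Gamma(7, 50.085).
The mode of Inverse-Gamma(a, b) is b/(a+1) = 50.085/8 ≈ 6.2606.

σ̂²_MAP = 6.2606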